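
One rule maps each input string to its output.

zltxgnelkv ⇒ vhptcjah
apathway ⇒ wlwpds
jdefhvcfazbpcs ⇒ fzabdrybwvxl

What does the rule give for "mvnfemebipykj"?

irjbaiaxelu

In each case the input is transformed by: delete the last 2 characters, then shift every letter 4 places backward in the alphabet (wrapping around).
For "mvnfemebipykj", step one produces "mvnfemebipy"; step two turns that into "irjbaiaxelu".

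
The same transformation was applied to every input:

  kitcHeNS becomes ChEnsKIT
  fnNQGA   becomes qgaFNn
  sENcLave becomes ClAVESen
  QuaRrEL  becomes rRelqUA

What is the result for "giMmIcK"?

What's happening: flip the case of every letter, then move the first 3 characters to the end (rotate left by 3).
For "giMmIcK", step one produces "GImMiCk"; step two turns that into "MiCkGIm".

MiCkGIm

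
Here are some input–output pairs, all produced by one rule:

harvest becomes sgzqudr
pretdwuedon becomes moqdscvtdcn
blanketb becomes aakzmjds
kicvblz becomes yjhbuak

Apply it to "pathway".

xozsgvz

Rule — shift every letter 1 place backward in the alphabet (wrapping around), then move the last character to the front.
Starting from "pathway": after the first operation, "ozsgvzx"; after the second, "xozsgvz".
(Check on "harvest": → "gzqudrs" → "sgzqudr" ✓)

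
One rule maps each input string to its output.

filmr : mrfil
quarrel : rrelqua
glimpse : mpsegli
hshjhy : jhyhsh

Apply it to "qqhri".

What's happening: move the first 3 characters to the end (rotate left by 3).
Applying that to "qqhri" gives "riqqh".

riqqh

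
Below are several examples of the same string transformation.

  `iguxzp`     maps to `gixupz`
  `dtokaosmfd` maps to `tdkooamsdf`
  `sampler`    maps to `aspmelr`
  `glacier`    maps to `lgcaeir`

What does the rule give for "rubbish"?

Rule — swap each adjacent pair of characters (1↔2, 3↔4, ...).
"rubbish" → "urbbsih".

urbbsih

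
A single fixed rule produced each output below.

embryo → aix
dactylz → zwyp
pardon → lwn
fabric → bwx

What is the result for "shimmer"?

odei

What's happening: shift every letter 4 places backward in the alphabet (wrapping around), then delete the last 3 characters.
On "shimmer": the first step gives "odeiian", and the second then gives "odei".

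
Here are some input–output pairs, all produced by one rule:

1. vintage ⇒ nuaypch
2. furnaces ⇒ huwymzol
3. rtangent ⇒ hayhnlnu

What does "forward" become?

Looking at the pairs, the operation is to move the first 3 characters to the end (rotate left by 3), then shift every letter 6 places backward in the alphabet (wrapping around).
Starting from "forward": after the first operation, "wardfor"; after the second, "qulxzil".

qulxzil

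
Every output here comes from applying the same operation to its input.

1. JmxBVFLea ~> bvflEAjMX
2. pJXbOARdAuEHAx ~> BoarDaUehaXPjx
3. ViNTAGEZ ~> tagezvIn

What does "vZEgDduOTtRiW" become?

The rule is to move the first 3 characters to the end (rotate left by 3), then flip the case of every letter.
Starting from "vZEgDduOTtRiW": after the first operation, "gDduOTtRiWvZE"; after the second, "GdDUotTrIwVze".

GdDUotTrIwVze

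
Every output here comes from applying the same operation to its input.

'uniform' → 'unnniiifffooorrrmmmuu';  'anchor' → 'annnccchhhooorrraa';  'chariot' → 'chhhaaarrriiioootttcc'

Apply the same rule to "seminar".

Each output is the input with this applied: repeat every character 3 times, then move the first 2 characters to the end (rotate left by 2).
Starting from "seminar": after the first operation, "ssseeemmmiiinnnaaarrr"; after the second, "seeemmmiiinnnaaarrrss".

seeemmmiiinnnaaarrrss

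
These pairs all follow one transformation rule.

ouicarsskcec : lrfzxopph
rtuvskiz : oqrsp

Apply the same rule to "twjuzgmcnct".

qtgrwdjz

The rule is to delete the last 3 characters, then shift every letter 3 places backward in the alphabet (wrapping around).
For "twjuzgmcnct", step one produces "twjuzgmc"; step two turns that into "qtgrwdjz".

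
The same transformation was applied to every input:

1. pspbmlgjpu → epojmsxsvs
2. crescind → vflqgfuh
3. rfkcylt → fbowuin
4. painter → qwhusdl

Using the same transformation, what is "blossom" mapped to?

vvrpeor

Each output is the input with this applied: shift every letter 3 places forward in the alphabet (wrapping around), then move the first 3 characters to the end (rotate left by 3).
"blossom" → "eorvvrp" → "vvrpeor".
(Check on "painter": → "sdlqwhu" → "qwhusdl" ✓)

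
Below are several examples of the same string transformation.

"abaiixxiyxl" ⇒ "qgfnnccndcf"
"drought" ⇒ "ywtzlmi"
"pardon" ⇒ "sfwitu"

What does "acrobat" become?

Each output is the input with this applied: shift every letter 5 places forward in the alphabet (wrapping around), then swap the first and last characters.
"acrobat" → "yhwtgff".

yhwtgff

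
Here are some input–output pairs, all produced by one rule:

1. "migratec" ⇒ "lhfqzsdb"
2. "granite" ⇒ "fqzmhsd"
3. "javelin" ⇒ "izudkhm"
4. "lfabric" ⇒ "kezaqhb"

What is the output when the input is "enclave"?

The transformation: shift every letter 1 place backward in the alphabet (wrapping around).
Applying that to "enclave" gives "dmbkzud".

dmbkzud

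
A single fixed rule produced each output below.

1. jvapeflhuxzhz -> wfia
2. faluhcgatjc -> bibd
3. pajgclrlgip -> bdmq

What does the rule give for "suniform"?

vgn

In each case the input is transformed by: keep one character in every 3, starting at position 2 (positions 2nd, 5th, 8th, ...), then shift every letter 1 place forward in the alphabet (wrapping around).
"suniform" → "vgn".
(Check on "jvapeflhuxzhz": → "vehz" → "wfia" ✓)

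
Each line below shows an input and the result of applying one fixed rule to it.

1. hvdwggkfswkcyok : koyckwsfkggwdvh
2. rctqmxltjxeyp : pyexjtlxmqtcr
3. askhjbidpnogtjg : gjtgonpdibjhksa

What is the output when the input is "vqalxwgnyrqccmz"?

zmccqryngwxlaqv

Looking at the pairs, the operation is to reverse the string.
Doing the same to "vqalxwgnyrqccmz": "zmccqryngwxlaqv".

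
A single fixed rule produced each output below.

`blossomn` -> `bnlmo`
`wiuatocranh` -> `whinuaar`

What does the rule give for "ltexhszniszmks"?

lstkemxzhss

Each output is the input with this applied: take characters alternately from the front and the back (1st, last, 2nd, 2nd-last, ...), then delete the last 3 characters.
Working it through for "ltexhszniszmks": intermediate "lstkemxzhssizn", final "lstkemxzhss".
(Check on "wiuatocranh": → "whinuaartco" → "whinuaar" ✓)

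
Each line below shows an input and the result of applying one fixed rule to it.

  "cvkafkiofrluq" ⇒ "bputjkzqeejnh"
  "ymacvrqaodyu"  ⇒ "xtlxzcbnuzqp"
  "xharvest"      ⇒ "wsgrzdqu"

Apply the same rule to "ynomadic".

In each case the input is transformed by: take characters alternately from the front and the back (1st, last, 2nd, 2nd-last, ...), then shift every letter 1 place backward in the alphabet (wrapping around).
Starting from "ynomadic": after the first operation, "ycniodma"; after the second, "xbmhnclz".
(Check on "cvkafkiofrluq": → "cqvuklarffkoi" → "bputjkzqeejnh" ✓)

xbmhnclz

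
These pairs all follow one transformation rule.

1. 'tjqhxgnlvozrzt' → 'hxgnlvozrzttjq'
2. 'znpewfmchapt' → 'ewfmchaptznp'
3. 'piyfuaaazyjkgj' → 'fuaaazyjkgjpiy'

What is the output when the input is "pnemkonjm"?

The pattern: move the first 3 characters to the end (rotate left by 3).
On "pnemkonjm" that produces "mkonjmpne".

mkonjmpne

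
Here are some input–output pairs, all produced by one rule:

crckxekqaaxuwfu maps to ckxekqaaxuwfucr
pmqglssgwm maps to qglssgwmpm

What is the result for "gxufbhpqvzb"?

ufbhpqvzbgx

Looking at the pairs, the operation is to move the first 2 characters to the end (rotate left by 2).
"gxufbhpqvzb" → "ufbhpqvzbgx".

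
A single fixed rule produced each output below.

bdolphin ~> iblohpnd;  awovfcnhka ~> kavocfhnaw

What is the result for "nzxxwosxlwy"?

The rule is to swap each adjacent pair of characters (1↔2, 3↔4, ...), then swap the first and last characters.
"nzxxwosxlwy" → "znxxowxswly" → "ynxxowxswlz".

ynxxowxswlz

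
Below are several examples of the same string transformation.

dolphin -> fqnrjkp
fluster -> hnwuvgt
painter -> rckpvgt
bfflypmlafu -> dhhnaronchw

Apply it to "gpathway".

ircvjyca

The pattern: shift every letter 2 places forward in the alphabet (wrapping around).
Applying that to "gpathway" gives "ircvjyca".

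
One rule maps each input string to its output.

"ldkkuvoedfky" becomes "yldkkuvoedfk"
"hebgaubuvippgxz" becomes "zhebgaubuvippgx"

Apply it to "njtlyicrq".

qnjtlyicr

The pattern: move the last character to the front.
On "njtlyicrq" that produces "qnjtlyicr".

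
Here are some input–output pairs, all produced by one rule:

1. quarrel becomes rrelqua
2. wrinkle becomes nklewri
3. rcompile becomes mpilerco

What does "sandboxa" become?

dboxasan

Rule — move the first 3 characters to the end (rotate left by 3).
So "sandboxa" becomes "dboxasan".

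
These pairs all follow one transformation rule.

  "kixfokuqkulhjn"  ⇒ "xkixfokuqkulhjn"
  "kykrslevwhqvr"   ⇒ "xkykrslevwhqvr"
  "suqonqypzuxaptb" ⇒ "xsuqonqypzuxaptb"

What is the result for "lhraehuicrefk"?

xlhraehuicrefk

Rule — prepend "x".
On "lhraehuicrefk" that produces "xlhraehuicrefk".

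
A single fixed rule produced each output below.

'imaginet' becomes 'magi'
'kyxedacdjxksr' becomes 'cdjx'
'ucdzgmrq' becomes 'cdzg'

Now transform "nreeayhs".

Rule — move the last 3 characters to the front (rotate right by 3), then keep only the last 4 characters.
Applying both steps to "nreeayhs": "yhsnreea", then "reea".

reea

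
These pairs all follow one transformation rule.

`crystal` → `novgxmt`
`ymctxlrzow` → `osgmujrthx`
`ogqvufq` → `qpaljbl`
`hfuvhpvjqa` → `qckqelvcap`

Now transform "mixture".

opmzhds

Rule — shift every letter 5 places backward in the alphabet (wrapping around), then move the first 3 characters to the end (rotate left by 3).
Starting from "mixture": after the first operation, "hdsopmz"; after the second, "opmzhds".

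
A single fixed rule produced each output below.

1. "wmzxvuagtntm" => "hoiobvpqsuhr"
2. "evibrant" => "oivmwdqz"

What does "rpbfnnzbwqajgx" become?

sbevlrwuiiawkm

What's happening: shift every letter 5 places backward in the alphabet (wrapping around), then reverse the string.
For "rpbfnnzbwqajgx", step one produces "mkwaiiuwrlvebs"; step two turns that into "sbevlrwuiiawkm".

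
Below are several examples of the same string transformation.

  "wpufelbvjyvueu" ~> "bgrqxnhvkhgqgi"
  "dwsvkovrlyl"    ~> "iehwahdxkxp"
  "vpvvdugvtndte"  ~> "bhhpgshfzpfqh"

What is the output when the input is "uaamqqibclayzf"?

mmyccunoxmklrg

The pattern: move the first character to the end, then shift every letter 12 places forward in the alphabet (wrapping around).
"uaamqqibclayzf" → "mmyccunoxmklrg".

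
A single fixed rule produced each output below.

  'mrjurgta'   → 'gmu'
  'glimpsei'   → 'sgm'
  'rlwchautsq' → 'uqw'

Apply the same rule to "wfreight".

Looking at the pairs, the operation is to swap the front and back halves of the string, then keep one character in every 3, starting at position 2 (positions 2nd, 5th, 8th, ...).
"wfreight" → "ightwfre" → "gwe".

gwe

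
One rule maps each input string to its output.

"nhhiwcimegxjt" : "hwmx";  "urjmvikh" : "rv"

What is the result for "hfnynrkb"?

fn

Each output is the input with this applied: move the last character to the front, then keep one character in every 3, starting at position 3 (positions 3rd, 6th, 9th, ...).
Applying both steps to "hfnynrkb": "bhfnynrk", then "fn".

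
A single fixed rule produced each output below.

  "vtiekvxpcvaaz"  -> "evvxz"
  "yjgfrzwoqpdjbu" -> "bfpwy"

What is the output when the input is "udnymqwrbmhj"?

muwy

The pattern: keep one character in every 3, starting at position 1 (positions 1st, 4th, 7th, ...), then sort the characters into alphabetical order.
Working it through for "udnymqwrbmhj": intermediate "uywm", final "muwy".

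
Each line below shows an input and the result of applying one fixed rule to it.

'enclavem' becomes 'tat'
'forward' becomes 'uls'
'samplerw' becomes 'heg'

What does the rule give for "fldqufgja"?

ufv

Each output is the input with this applied: shift every letter 11 places backward in the alphabet (wrapping around), then keep one character in every 3, starting at position 1 (positions 1st, 4th, 7th, ...).
Working it through for "fldqufgja": intermediate "uasfjuvyp", final "ufv".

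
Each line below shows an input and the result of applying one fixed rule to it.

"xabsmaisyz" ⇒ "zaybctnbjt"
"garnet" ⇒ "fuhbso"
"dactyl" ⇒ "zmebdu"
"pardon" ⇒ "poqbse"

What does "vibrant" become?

ouwjcsb

Rule — move the last 2 characters to the front (rotate right by 2), then shift every letter 1 place forward in the alphabet (wrapping around).
For "vibrant" the result is "ouwjcsb".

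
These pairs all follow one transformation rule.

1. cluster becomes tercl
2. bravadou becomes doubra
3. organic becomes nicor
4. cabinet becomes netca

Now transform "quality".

What's happening: move the last 3 characters to the front (rotate right by 3), then delete the last 2 characters.
On "quality": the first step gives "ityqual", and the second then gives "ityqu".

ityqu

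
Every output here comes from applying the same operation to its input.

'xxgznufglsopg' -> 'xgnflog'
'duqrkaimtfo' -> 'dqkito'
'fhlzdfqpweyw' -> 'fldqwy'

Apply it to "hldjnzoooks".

Rule — keep every other character starting from the first (positions 1st, 3rd, 5th, ...).
So "hldjnzoooks" becomes "hdnoos".

hdnoos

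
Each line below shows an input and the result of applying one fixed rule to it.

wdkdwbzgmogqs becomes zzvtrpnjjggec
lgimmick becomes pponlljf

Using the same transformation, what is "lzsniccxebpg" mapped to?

vsqoljhffeca

Looking at the pairs, the operation is to shift every letter 3 places forward in the alphabet (wrapping around), then sort the characters into reverse alphabetical order.
Applying both steps to "lzsniccxebpg": "ocvqlffahesj", then "vsqoljhffeca".
(Check on "wdkdwbzgmogqs": → "zgngzecjprjtv" → "zzvtrpnjjggec" ✓)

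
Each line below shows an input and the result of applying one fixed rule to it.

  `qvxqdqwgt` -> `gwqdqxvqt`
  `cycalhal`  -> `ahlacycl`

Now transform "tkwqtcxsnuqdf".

dqunsxctqwktf

In each case the input is transformed by: reverse the string, then move the first character to the end.
Working it through for "tkwqtcxsnuqdf": intermediate "fdqunsxctqwkt", final "dqunsxctqwktf".
(Check on "qvxqdqwgt": → "tgwqdqxvq" → "gwqdqxvqt" ✓)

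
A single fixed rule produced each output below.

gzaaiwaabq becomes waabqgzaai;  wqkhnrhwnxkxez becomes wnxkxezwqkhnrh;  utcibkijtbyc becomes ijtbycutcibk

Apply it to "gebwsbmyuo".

Looking at the pairs, the operation is to swap the front and back halves of the string.
"gebwsbmyuo" → "bmyuogebws".

bmyuogebws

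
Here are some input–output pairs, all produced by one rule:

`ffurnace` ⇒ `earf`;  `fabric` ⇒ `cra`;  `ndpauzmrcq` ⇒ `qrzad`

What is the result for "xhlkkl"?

lkh

The rule is to reverse the string, then keep every other character starting from the first (positions 1st, 3rd, 5th, ...).
On "xhlkkl": the first step gives "lkklhx", and the second then gives "lkh".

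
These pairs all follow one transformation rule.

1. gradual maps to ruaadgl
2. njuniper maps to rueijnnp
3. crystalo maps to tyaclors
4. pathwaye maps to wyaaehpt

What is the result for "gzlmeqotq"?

The rule is to sort the characters into alphabetical order, then move the last 2 characters to the front (rotate right by 2).
Working it through for "gzlmeqotq": intermediate "eglmoqqtz", final "tzeglmoqq".

tzeglmoqq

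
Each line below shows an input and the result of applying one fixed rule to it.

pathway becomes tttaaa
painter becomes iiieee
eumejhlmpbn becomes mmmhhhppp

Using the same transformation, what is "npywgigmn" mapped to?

yyyiiinnn

What's happening: keep one character in every 3, starting at position 3 (positions 3rd, 6th, 9th, ...), then repeat every character 3 times.
"npywgigmn" → "yin" → "yyyiiinnn".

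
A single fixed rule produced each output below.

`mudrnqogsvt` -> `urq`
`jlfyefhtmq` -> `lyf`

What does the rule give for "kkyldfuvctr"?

The pattern: keep every other character starting from the second (positions 2nd, 4th, 6th, ...), then keep only the first 3 characters.
For "kkyldfuvctr", step one produces "klfvt"; step two turns that into "klf".

klf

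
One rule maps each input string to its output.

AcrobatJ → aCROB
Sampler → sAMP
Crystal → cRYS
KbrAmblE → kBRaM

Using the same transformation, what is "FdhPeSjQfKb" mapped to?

fDHpEsJq

What's happening: flip the case of every letter, then delete the last 3 characters.
Working it through for "FdhPeSjQfKb": intermediate "fDHpEsJqFkB", final "fDHpEsJq".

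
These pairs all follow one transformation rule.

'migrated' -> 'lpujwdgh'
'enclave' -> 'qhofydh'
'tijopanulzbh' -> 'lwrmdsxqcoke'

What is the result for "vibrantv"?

lyueqdyw

Looking at the pairs, the operation is to swap each adjacent pair of characters (1↔2, 3↔4, ...), then shift every letter 3 places forward in the alphabet (wrapping around).
On "vibrantv": the first step gives "ivrbnavt", and the second then gives "lyueqdyw".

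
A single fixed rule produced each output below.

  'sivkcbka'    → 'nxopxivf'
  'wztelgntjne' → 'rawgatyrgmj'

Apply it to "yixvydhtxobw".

jobkguqlikvl

The rule is to reverse the string, then shift every letter 13 places forward in the alphabet (wrapping around) — i.e. ROT13.
"yixvydhtxobw" → "wboxthdyvxiy" → "jobkguqlikvl".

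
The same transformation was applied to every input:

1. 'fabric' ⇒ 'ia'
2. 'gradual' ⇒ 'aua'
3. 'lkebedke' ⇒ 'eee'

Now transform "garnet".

The transformation: move the first 2 characters to the end (rotate left by 2), then keep only the vowels.
Applying both steps to "garnet": "rnetga", then "ea".

ea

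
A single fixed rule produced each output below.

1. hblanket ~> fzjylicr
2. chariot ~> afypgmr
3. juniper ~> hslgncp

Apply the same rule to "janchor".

Rule — shift every letter 2 places backward in the alphabet (wrapping around).
So "janchor" becomes "hylafmp".

hylafmp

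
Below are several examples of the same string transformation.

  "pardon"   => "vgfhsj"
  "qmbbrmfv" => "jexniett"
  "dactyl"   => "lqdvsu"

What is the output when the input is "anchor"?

The transformation: swap the front and back halves of the string, then shift every letter 8 places backward in the alphabet (wrapping around).
Starting from "anchor": after the first operation, "horanc"; after the second, "zgjsfu".

zgjsfu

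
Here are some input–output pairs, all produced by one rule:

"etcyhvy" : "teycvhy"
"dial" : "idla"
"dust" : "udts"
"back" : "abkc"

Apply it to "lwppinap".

The pattern: swap each adjacent pair of characters (1↔2, 3↔4, ...).
"lwppinap" → "wlppnipa".

wlppnipa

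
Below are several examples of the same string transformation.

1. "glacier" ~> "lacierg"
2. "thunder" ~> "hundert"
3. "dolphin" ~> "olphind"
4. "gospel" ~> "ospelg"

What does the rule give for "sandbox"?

andboxs

What's happening: move the first character to the end.
On "sandbox" that produces "andboxs".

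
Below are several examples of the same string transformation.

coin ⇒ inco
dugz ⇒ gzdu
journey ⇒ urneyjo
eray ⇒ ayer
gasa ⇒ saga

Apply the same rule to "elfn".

fnel

Looking at the pairs, the operation is to move the first 2 characters to the end (rotate left by 2).
So "elfn" becomes "fnel".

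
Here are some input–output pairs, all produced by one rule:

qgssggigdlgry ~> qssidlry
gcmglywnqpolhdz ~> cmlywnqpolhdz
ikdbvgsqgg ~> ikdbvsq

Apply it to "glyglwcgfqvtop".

lylwcfqvtop

What's happening: remove every "g".
On "glyglwcgfqvtop" that produces "lylwcfqvtop".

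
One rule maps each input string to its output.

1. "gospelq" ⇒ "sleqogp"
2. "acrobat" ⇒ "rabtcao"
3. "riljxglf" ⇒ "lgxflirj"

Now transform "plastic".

The rule is to swap each adjacent pair of characters (1↔2, 3↔4, ...), then move the first 3 characters to the end (rotate left by 3).
Applying both steps to "plastic": "lpsaitc", then "aitclps".
(Check on "riljxglf": → "irjlgxfl" → "lgxflirj" ✓)

aitclps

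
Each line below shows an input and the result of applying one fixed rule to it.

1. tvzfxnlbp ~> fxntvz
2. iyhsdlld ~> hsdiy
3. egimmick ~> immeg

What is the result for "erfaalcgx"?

Looking at the pairs, the operation is to delete the last 3 characters, then move the last 3 characters to the front (rotate right by 3).
For "erfaalcgx", step one produces "erfaal"; step two turns that into "aalerf".

aalerf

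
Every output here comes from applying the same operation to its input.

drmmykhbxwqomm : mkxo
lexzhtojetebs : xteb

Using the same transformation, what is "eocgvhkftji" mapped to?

The pattern: keep one character in every 3, starting at position 3 (positions 3rd, 6th, 9th, ...).
"eocgvhkftji" → "cht".

cht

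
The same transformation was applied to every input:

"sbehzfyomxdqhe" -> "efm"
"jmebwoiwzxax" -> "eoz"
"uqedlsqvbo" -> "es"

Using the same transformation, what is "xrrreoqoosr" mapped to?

ro

The transformation: delete the last 3 characters, then keep one character in every 3, starting at position 3 (positions 3rd, 6th, 9th, ...).
On "xrrreoqoosr": the first step gives "xrrreoqo", and the second then gives "ro".
(Check on "uqedlsqvbo": → "uqedlsq" → "es" ✓)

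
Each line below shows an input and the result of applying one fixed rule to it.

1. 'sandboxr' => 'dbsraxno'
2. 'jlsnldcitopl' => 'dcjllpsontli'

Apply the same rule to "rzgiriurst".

rirtzsgriu

Rule — take characters alternately from the front and the back (1st, last, 2nd, 2nd-last, ...), then move the last 2 characters to the front (rotate right by 2).
"rzgiriurst" → "rtzsgriuri" → "rirtzsgriu".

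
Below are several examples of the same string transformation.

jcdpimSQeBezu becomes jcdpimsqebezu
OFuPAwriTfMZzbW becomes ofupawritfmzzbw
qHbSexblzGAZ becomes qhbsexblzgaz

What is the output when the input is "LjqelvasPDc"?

ljqelvaspdc

The pattern: convert every letter to lowercase.
For "LjqelvasPDc" the result is "ljqelvaspdc".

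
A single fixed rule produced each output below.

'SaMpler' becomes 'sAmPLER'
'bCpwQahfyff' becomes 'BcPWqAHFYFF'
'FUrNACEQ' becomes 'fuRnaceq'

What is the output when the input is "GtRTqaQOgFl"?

Looking at the pairs, the operation is to flip the case of every letter.
Doing the same to "GtRTqaQOgFl": "gTrtQAqoGfL".

gTrtQAqoGfL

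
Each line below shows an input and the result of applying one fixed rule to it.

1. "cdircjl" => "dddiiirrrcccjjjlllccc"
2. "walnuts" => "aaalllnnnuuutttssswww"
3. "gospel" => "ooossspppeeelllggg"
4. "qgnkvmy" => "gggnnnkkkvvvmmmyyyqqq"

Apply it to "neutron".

eeeuuutttrrrooonnnnnn

In each case the input is transformed by: repeat every character 3 times, then move the first 3 characters to the end (rotate left by 3).
Applying both steps to "neutron": "nnneeeuuutttrrrooonnn", then "eeeuuutttrrrooonnnnnn".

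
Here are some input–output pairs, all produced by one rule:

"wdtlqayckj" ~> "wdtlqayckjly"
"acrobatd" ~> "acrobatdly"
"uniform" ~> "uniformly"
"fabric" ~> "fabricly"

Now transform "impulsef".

What's happening: append "ly".
So "impulsef" becomes "impulsefly".

impulsefly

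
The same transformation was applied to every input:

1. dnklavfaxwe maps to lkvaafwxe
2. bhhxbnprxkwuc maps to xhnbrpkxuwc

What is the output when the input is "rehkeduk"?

khdeku

In each case the input is transformed by: swap each adjacent pair of characters (1↔2, 3↔4, ...), then delete the first 2 characters.
"rehkeduk" → "erkhdeku" → "khdeku".
(Check on "dnklavfaxwe": → "ndlkvaafwxe" → "lkvaafwxe" ✓)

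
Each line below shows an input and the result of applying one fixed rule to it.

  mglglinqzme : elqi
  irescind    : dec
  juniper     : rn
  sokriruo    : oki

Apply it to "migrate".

The pattern: take characters alternately from the front and the back (1st, last, 2nd, 2nd-last, ...), then keep one character in every 3, starting at position 2 (positions 2nd, 5th, 8th, ...).
Doing the same to "migrate": "eg".

eg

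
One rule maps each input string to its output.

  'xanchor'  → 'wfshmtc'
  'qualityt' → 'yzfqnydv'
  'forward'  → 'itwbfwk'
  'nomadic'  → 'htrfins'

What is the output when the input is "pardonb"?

gfwitsu

What's happening: shift every letter 5 places forward in the alphabet (wrapping around), then swap the first and last characters.
Starting from "pardonb": after the first operation, "ufwitsg"; after the second, "gfwitsu".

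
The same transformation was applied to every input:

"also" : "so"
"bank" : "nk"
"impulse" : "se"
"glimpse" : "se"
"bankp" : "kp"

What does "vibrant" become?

nt

Looking at the pairs, the operation is to keep only the last 2 characters.
So "vibrant" becomes "nt".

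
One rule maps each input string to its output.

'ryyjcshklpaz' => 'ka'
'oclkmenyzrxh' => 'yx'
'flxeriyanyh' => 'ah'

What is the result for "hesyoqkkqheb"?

ke

Looking at the pairs, the operation is to keep one character in every 3, starting at position 2 (positions 2nd, 5th, 8th, ...), then delete the first 2 characters.
Working it through for "hesyoqkkqheb": intermediate "eoke", final "ke".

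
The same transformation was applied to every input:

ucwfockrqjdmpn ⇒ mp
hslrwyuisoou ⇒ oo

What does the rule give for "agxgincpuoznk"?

In each case the input is transformed by: move the last character to the front, then keep only the last 2 characters.
For "agxgincpuoznk" the result is "zn".

zn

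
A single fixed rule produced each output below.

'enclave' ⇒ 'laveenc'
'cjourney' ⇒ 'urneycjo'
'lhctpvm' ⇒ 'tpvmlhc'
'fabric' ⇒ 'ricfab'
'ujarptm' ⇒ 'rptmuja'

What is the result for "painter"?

The pattern: move the first 3 characters to the end (rotate left by 3).
For "painter" the result is "nterpai".

nterpai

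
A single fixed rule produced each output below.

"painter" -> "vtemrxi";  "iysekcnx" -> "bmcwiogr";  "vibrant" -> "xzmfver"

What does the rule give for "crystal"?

The rule is to move the last character to the front, then shift every letter 4 places forward in the alphabet (wrapping around).
"crystal" → "lcrysta" → "pgvcwxe".

pgvcwxe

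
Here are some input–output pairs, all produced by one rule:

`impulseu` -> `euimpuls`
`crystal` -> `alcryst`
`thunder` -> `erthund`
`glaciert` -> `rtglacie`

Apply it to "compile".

The rule is to move the last 2 characters to the front (rotate right by 2).
"compile" → "lecompi".

lecompi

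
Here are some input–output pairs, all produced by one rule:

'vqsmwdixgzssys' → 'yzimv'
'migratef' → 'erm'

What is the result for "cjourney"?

euc

Looking at the pairs, the operation is to reverse the string, then keep one character in every 3, starting at position 2 (positions 2nd, 5th, 8th, ...).
Applying both steps to "cjourney": "yenruojc", then "euc".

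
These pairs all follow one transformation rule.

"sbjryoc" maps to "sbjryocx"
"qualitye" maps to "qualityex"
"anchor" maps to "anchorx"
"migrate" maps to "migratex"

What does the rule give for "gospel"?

The pattern: append "x".
On "gospel" that produces "gospelx".

gospelx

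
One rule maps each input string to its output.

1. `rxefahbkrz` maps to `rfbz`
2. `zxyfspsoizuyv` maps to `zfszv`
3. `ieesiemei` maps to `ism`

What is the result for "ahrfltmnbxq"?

afmx

The transformation: keep one character in every 3, starting at position 1 (positions 1st, 4th, 7th, ...).
On "ahrfltmnbxq" that produces "afmx".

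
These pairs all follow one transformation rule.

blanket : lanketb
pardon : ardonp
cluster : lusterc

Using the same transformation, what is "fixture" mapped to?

ixturef

The transformation: move the first character to the end.
"fixture" → "ixturef".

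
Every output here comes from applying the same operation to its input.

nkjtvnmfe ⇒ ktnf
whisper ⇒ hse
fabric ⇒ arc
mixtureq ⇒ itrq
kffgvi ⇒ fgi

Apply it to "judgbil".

ugi

What's happening: keep every other character starting from the second (positions 2nd, 4th, 6th, ...).
So "judgbil" becomes "ugi".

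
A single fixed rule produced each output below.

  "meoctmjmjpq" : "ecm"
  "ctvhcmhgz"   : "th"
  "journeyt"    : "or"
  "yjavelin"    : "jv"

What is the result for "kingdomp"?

ig

Rule — keep every other character starting from the second (positions 2nd, 4th, 6th, ...), then delete the last 2 characters.
Starting from "kingdomp": after the first operation, "igop"; after the second, "ig".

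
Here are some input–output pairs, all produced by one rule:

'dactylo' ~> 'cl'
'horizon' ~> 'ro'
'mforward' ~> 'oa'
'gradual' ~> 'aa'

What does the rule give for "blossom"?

Rule — keep one character in every 3, starting at position 3 (positions 3rd, 6th, 9th, ...).
So "blossom" becomes "oo".

oo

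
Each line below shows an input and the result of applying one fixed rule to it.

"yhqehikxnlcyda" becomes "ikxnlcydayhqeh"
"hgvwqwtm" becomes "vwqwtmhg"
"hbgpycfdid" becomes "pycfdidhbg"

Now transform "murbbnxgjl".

Each output is the input with this applied: move the last 2 characters to the front (rotate right by 2), then swap the front and back halves of the string.
Working it through for "murbbnxgjl": intermediate "jlmurbbnxg", final "bbnxgjlmur".

bbnxgjlmur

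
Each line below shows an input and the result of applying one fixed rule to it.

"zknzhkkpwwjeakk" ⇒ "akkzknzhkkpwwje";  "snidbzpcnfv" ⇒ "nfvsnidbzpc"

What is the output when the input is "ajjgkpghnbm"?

The transformation: move the last 3 characters to the front (rotate right by 3).
"ajjgkpghnbm" → "nbmajjgkpgh".

nbmajjgkpgh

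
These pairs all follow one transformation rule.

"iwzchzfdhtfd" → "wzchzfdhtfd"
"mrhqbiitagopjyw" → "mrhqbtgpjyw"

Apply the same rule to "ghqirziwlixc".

The rule is to remove every vowel.
For "ghqirziwlixc" the result is "ghqrzwlxc".

ghqrzwlxc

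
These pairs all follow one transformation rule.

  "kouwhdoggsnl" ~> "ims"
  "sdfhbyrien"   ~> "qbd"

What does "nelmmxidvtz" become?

Each output is the input with this applied: shift every letter 2 places backward in the alphabet (wrapping around), then keep only the first 3 characters.
Working it through for "nelmmxidvtz": intermediate "lcjkkvgbtrx", final "lcj".

lcj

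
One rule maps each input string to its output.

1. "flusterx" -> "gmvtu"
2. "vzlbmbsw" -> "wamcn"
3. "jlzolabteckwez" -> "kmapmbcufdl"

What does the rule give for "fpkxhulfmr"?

Rule — shift every letter 1 place forward in the alphabet (wrapping around), then delete the last 3 characters.
Applying both steps to "fpkxhulfmr": "gqlyivmgns", then "gqlyivm".

gqlyivm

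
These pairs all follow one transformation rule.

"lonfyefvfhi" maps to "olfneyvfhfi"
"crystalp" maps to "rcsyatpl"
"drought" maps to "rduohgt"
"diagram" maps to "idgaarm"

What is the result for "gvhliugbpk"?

vglhuibgkp

The transformation: swap each adjacent pair of characters (1↔2, 3↔4, ...).
Applying that to "gvhliugbpk" gives "vglhuibgkp".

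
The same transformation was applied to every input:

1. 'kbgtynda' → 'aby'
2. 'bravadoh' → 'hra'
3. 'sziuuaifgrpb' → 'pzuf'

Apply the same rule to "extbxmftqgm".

Looking at the pairs, the operation is to keep one character in every 3, starting at position 2 (positions 2nd, 5th, 8th, ...), then move the last character to the front.
"extbxmftqgm" → "xxtm" → "mxxt".

mxxt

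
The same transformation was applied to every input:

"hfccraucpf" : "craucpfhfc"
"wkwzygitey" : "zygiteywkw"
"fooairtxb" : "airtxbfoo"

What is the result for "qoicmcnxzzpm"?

Each output is the input with this applied: move the first 3 characters to the end (rotate left by 3).
So "qoicmcnxzzpm" becomes "cmcnxzzpmqoi".

cmcnxzzpmqoi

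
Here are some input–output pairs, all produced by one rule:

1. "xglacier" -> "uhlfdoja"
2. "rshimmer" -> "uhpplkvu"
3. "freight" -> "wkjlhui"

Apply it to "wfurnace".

hfdquxiz

The pattern: shift every letter 3 places forward in the alphabet (wrapping around), then reverse the string.
For "wfurnace", step one produces "zixuqdfh"; step two turns that into "hfdquxiz".
(Check on "rshimmer": → "uvklpphu" → "uhpplkvu" ✓)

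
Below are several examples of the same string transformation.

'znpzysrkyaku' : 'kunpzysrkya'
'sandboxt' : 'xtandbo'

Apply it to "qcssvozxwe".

wecssvozx

Each output is the input with this applied: delete the first character, then move the last 2 characters to the front (rotate right by 2).
Working it through for "qcssvozxwe": intermediate "cssvozxwe", final "wecssvozx".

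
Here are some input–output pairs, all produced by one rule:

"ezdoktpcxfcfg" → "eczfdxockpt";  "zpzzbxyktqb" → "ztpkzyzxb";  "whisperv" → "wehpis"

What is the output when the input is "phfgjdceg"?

Looking at the pairs, the operation is to delete the last 2 characters, then take characters alternately from the front and the back (1st, last, 2nd, 2nd-last, ...).
Starting from "phfgjdceg": after the first operation, "phfgjdc"; after the second, "pchdfjg".

pchdfjg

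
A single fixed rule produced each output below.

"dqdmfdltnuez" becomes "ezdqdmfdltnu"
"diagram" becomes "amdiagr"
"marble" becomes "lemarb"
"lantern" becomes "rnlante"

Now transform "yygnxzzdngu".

Rule — move the last 2 characters to the front (rotate right by 2).
Applying that to "yygnxzzdngu" gives "guyygnxzzdn".

guyygnxzzdn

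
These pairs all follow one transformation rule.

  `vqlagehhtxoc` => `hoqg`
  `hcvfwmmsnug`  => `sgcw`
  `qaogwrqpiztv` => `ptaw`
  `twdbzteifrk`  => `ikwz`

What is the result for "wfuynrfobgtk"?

otfn

Each output is the input with this applied: keep one character in every 3, starting at position 2 (positions 2nd, 5th, 8th, ...), then move the first 2 characters to the end (rotate left by 2).
Applying both steps to "wfuynrfobgtk": "fnot", then "otfn".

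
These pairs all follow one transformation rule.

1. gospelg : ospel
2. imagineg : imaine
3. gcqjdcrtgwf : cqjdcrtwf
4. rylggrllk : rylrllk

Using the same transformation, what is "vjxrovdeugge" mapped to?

vjxrovdeue

The pattern: remove every "g".
On "vjxrovdeugge" that produces "vjxrovdeue".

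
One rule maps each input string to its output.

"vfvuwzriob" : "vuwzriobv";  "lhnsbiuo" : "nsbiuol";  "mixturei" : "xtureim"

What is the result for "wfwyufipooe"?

wyufipooew

What's happening: move the first 2 characters to the end (rotate left by 2), then delete the last character.
"wfwyufipooe" → "wyufipooewf" → "wyufipooew".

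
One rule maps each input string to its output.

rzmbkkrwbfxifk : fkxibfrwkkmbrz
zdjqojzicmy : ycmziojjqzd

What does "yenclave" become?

What's happening: swap each adjacent pair of characters (1↔2, 3↔4, ...), then reverse the string.
Applying both steps to "yenclave": "eycnalev", then "velancye".
(Check on "rzmbkkrwbfxifk": → "zrbmkkwrfbixkf" → "fkxibfrwkkmbrz" ✓)

velancye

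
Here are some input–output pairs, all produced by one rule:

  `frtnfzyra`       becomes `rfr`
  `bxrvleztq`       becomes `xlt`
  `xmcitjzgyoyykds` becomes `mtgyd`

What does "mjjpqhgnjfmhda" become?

In each case the input is transformed by: keep one character in every 3, starting at position 2 (positions 2nd, 5th, 8th, ...).
Doing the same to "mjjpqhgnjfmhda": "jqnma".

jqnma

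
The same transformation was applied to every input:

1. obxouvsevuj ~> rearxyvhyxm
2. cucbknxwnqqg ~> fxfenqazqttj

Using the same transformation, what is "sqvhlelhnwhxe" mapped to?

vtykohokqzkah

The pattern: shift every letter 3 places forward in the alphabet (wrapping around).
So "sqvhlelhnwhxe" becomes "vtykohokqzkah".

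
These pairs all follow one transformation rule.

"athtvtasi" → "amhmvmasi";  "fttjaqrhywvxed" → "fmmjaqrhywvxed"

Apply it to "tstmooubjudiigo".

msmmooubjudiigo

The transformation: replace every "t" with "m".
For "tstmooubjudiigo" the result is "msmmooubjudiigo".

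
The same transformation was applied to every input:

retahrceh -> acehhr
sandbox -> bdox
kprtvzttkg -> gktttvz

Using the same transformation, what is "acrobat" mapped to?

Rule — delete the first 3 characters, then sort the characters into alphabetical order.
"acrobat" → "abot".

abot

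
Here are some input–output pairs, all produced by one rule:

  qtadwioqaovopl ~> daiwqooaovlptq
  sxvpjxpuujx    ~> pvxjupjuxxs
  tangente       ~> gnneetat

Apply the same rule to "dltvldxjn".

Rule — swap each adjacent pair of characters (1↔2, 3↔4, ...), then move the first 2 characters to the end (rotate left by 2).
"dltvldxjn" → "ldvtdljxn" → "vtdljxnld".

vtdljxnld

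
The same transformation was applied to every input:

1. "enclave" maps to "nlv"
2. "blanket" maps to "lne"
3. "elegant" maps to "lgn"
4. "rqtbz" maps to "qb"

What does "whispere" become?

hsee

The pattern: keep every other character starting from the second (positions 2nd, 4th, 6th, ...).
So "whispere" becomes "hsee".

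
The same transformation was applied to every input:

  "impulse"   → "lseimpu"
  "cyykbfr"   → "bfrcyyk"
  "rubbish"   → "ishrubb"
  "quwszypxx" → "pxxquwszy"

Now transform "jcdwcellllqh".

Rule — move the last 3 characters to the front (rotate right by 3).
On "jcdwcellllqh" that produces "lqhjcdwcelll".

lqhjcdwcelll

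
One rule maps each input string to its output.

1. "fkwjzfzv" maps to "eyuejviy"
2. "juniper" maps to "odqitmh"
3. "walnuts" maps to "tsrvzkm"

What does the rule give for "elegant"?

zmsdkdf

The pattern: move the last 3 characters to the front (rotate right by 3), then shift every letter 1 place backward in the alphabet (wrapping around).
On "elegant" that produces "zmsdkdf".
(Check on "juniper": → "perjuni" → "odqitmh" ✓)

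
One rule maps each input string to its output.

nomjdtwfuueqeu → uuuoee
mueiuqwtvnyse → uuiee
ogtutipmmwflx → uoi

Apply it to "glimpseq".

ie

Rule — sort the characters into reverse alphabetical order, then keep only the vowels.
Applying both steps to "glimpseq": "sqpmlige", then "ie".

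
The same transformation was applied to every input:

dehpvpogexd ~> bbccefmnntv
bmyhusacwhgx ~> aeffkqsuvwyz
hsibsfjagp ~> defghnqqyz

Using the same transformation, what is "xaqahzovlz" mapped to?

fjmotvxxyy

What's happening: shift every letter 2 places backward in the alphabet (wrapping around), then sort the characters into alphabetical order.
For "xaqahzovlz", step one produces "vyoyfxmtjx"; step two turns that into "fjmotvxxyy".
(Check on "bmyhusacwhgx": → "zkwfsqyaufev" → "aeffkqsuvwyz" ✓)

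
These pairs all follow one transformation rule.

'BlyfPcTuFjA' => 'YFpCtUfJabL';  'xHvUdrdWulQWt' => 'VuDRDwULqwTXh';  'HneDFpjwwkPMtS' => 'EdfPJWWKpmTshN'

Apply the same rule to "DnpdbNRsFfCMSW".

PDBnrSfFcmswdN

What's happening: move the first 2 characters to the end (rotate left by 2), then flip the case of every letter.
For "DnpdbNRsFfCMSW", step one produces "pdbNRsFfCMSWDn"; step two turns that into "PDBnrSfFcmswdN".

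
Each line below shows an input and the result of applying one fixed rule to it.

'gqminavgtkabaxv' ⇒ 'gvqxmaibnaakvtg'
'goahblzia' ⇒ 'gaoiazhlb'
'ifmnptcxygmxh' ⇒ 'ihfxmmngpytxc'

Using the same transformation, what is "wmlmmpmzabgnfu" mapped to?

The pattern: take characters alternately from the front and the back (1st, last, 2nd, 2nd-last, ...).
So "wmlmmpmzabgnfu" becomes "wumflnmgmbpamz".

wumflnmgmbpamz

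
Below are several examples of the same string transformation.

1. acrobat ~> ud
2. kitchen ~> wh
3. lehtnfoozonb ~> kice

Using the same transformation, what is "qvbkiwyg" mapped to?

The rule is to keep one character in every 3, starting at position 3 (positions 3rd, 6th, 9th, ...), then shift every letter 3 places forward in the alphabet (wrapping around).
Applying that to "qvbkiwyg" gives "ez".

ez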